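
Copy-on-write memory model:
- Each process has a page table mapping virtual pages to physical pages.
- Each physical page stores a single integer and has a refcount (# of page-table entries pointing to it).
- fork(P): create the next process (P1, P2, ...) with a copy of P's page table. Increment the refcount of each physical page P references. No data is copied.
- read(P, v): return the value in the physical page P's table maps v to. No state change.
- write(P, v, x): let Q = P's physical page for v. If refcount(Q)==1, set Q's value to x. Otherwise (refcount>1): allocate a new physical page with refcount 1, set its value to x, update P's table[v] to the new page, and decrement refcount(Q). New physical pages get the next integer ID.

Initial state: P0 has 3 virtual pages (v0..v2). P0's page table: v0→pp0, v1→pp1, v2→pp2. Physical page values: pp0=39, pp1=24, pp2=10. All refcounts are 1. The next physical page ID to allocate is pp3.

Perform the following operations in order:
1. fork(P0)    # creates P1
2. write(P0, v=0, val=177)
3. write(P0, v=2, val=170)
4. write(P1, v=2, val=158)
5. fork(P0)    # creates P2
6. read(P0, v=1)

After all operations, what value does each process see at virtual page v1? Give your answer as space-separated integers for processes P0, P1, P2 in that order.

Op 1: fork(P0) -> P1. 3 ppages; refcounts: pp0:2 pp1:2 pp2:2
Op 2: write(P0, v0, 177). refcount(pp0)=2>1 -> COPY to pp3. 4 ppages; refcounts: pp0:1 pp1:2 pp2:2 pp3:1
Op 3: write(P0, v2, 170). refcount(pp2)=2>1 -> COPY to pp4. 5 ppages; refcounts: pp0:1 pp1:2 pp2:1 pp3:1 pp4:1
Op 4: write(P1, v2, 158). refcount(pp2)=1 -> write in place. 5 ppages; refcounts: pp0:1 pp1:2 pp2:1 pp3:1 pp4:1
Op 5: fork(P0) -> P2. 5 ppages; refcounts: pp0:1 pp1:3 pp2:1 pp3:2 pp4:2
Op 6: read(P0, v1) -> 24. No state change.
P0: v1 -> pp1 = 24
P1: v1 -> pp1 = 24
P2: v1 -> pp1 = 24

Answer: 24 24 24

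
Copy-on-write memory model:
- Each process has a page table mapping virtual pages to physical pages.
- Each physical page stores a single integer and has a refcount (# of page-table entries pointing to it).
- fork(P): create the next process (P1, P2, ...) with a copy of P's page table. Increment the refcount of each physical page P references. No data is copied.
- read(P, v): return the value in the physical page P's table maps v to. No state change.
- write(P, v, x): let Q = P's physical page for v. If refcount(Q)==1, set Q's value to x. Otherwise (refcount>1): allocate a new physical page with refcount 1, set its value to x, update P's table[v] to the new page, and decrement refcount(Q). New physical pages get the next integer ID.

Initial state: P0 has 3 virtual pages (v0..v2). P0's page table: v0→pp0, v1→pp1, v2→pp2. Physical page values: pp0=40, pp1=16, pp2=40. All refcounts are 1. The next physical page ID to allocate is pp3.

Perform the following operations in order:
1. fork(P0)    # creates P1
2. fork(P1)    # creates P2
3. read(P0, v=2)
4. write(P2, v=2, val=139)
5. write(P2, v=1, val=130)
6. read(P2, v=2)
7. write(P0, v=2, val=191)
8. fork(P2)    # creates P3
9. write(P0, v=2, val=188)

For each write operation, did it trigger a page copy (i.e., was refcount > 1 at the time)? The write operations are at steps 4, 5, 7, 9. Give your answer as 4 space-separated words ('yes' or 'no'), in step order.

Op 1: fork(P0) -> P1. 3 ppages; refcounts: pp0:2 pp1:2 pp2:2
Op 2: fork(P1) -> P2. 3 ppages; refcounts: pp0:3 pp1:3 pp2:3
Op 3: read(P0, v2) -> 40. No state change.
Op 4: write(P2, v2, 139). refcount(pp2)=3>1 -> COPY to pp3. 4 ppages; refcounts: pp0:3 pp1:3 pp2:2 pp3:1
Op 5: write(P2, v1, 130). refcount(pp1)=3>1 -> COPY to pp4. 5 ppages; refcounts: pp0:3 pp1:2 pp2:2 pp3:1 pp4:1
Op 6: read(P2, v2) -> 139. No state change.
Op 7: write(P0, v2, 191). refcount(pp2)=2>1 -> COPY to pp5. 6 ppages; refcounts: pp0:3 pp1:2 pp2:1 pp3:1 pp4:1 pp5:1
Op 8: fork(P2) -> P3. 6 ppages; refcounts: pp0:4 pp1:2 pp2:1 pp3:2 pp4:2 pp5:1
Op 9: write(P0, v2, 188). refcount(pp5)=1 -> write in place. 6 ppages; refcounts: pp0:4 pp1:2 pp2:1 pp3:2 pp4:2 pp5:1

yes yes yes no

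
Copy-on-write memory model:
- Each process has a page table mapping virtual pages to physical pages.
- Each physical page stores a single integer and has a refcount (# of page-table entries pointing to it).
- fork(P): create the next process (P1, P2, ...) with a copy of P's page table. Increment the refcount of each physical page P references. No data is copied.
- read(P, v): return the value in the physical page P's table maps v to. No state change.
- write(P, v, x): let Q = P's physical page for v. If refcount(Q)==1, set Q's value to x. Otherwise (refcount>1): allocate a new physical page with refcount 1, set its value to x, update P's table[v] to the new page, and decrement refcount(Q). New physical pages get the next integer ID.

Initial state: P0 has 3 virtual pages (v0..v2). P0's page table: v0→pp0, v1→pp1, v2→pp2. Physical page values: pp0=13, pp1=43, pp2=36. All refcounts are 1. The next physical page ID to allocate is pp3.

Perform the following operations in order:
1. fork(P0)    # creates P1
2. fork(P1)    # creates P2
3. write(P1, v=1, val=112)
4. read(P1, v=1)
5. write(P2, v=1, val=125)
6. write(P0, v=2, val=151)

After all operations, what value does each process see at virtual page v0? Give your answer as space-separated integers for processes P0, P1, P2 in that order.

Op 1: fork(P0) -> P1. 3 ppages; refcounts: pp0:2 pp1:2 pp2:2
Op 2: fork(P1) -> P2. 3 ppages; refcounts: pp0:3 pp1:3 pp2:3
Op 3: write(P1, v1, 112). refcount(pp1)=3>1 -> COPY to pp3. 4 ppages; refcounts: pp0:3 pp1:2 pp2:3 pp3:1
Op 4: read(P1, v1) -> 112. No state change.
Op 5: write(P2, v1, 125). refcount(pp1)=2>1 -> COPY to pp4. 5 ppages; refcounts: pp0:3 pp1:1 pp2:3 pp3:1 pp4:1
Op 6: write(P0, v2, 151). refcount(pp2)=3>1 -> COPY to pp5. 6 ppages; refcounts: pp0:3 pp1:1 pp2:2 pp3:1 pp4:1 pp5:1
P0: v0 -> pp0 = 13
P1: v0 -> pp0 = 13
P2: v0 -> pp0 = 13

Answer: 13 13 13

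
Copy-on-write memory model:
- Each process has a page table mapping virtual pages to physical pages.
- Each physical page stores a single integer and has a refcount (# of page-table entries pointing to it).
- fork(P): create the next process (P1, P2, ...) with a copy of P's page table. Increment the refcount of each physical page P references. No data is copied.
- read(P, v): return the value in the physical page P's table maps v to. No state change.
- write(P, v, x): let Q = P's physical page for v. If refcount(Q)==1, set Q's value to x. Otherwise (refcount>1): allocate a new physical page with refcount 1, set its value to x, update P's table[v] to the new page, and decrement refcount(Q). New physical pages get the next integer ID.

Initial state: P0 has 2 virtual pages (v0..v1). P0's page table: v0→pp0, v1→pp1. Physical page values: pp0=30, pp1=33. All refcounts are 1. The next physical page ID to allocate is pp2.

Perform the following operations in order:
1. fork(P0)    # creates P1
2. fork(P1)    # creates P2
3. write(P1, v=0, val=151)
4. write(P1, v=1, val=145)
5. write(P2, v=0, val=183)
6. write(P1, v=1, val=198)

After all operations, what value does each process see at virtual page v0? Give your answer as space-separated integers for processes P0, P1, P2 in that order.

Answer: 30 151 183

Derivation:
Op 1: fork(P0) -> P1. 2 ppages; refcounts: pp0:2 pp1:2
Op 2: fork(P1) -> P2. 2 ppages; refcounts: pp0:3 pp1:3
Op 3: write(P1, v0, 151). refcount(pp0)=3>1 -> COPY to pp2. 3 ppages; refcounts: pp0:2 pp1:3 pp2:1
Op 4: write(P1, v1, 145). refcount(pp1)=3>1 -> COPY to pp3. 4 ppages; refcounts: pp0:2 pp1:2 pp2:1 pp3:1
Op 5: write(P2, v0, 183). refcount(pp0)=2>1 -> COPY to pp4. 5 ppages; refcounts: pp0:1 pp1:2 pp2:1 pp3:1 pp4:1
Op 6: write(P1, v1, 198). refcount(pp3)=1 -> write in place. 5 ppages; refcounts: pp0:1 pp1:2 pp2:1 pp3:1 pp4:1
P0: v0 -> pp0 = 30
P1: v0 -> pp2 = 151
P2: v0 -> pp4 = 183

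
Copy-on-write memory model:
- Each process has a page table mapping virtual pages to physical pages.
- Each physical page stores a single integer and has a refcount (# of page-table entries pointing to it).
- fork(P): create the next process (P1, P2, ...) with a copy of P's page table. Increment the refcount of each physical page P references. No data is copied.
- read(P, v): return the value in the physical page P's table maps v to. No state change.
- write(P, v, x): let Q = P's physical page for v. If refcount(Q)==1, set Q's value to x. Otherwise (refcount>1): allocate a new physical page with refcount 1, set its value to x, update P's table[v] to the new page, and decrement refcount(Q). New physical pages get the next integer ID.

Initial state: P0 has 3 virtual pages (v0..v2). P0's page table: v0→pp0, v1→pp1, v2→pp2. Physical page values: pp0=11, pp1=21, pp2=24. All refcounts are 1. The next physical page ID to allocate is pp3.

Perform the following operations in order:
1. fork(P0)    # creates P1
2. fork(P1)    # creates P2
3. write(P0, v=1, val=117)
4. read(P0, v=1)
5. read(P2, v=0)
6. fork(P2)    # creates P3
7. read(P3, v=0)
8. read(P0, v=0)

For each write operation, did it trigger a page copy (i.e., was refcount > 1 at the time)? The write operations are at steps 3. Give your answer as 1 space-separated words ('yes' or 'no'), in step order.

Op 1: fork(P0) -> P1. 3 ppages; refcounts: pp0:2 pp1:2 pp2:2
Op 2: fork(P1) -> P2. 3 ppages; refcounts: pp0:3 pp1:3 pp2:3
Op 3: write(P0, v1, 117). refcount(pp1)=3>1 -> COPY to pp3. 4 ppages; refcounts: pp0:3 pp1:2 pp2:3 pp3:1
Op 4: read(P0, v1) -> 117. No state change.
Op 5: read(P2, v0) -> 11. No state change.
Op 6: fork(P2) -> P3. 4 ppages; refcounts: pp0:4 pp1:3 pp2:4 pp3:1
Op 7: read(P3, v0) -> 11. No state change.
Op 8: read(P0, v0) -> 11. No state change.

yes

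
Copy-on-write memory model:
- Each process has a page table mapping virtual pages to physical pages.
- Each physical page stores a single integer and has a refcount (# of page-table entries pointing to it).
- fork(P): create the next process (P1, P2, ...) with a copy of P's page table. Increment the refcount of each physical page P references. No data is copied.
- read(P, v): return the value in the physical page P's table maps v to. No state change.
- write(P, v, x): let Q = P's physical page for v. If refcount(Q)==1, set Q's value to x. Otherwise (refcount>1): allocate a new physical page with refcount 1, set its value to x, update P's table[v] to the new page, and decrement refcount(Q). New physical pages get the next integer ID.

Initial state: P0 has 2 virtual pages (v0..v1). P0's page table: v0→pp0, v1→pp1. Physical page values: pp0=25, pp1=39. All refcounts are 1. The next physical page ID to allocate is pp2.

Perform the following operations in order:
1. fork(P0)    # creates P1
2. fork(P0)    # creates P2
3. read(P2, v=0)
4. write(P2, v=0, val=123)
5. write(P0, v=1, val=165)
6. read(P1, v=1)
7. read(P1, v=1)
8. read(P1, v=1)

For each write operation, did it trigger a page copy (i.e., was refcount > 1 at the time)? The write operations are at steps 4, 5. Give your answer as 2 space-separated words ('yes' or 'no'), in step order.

Op 1: fork(P0) -> P1. 2 ppages; refcounts: pp0:2 pp1:2
Op 2: fork(P0) -> P2. 2 ppages; refcounts: pp0:3 pp1:3
Op 3: read(P2, v0) -> 25. No state change.
Op 4: write(P2, v0, 123). refcount(pp0)=3>1 -> COPY to pp2. 3 ppages; refcounts: pp0:2 pp1:3 pp2:1
Op 5: write(P0, v1, 165). refcount(pp1)=3>1 -> COPY to pp3. 4 ppages; refcounts: pp0:2 pp1:2 pp2:1 pp3:1
Op 6: read(P1, v1) -> 39. No state change.
Op 7: read(P1, v1) -> 39. No state change.
Op 8: read(P1, v1) -> 39. No state change.

yes yes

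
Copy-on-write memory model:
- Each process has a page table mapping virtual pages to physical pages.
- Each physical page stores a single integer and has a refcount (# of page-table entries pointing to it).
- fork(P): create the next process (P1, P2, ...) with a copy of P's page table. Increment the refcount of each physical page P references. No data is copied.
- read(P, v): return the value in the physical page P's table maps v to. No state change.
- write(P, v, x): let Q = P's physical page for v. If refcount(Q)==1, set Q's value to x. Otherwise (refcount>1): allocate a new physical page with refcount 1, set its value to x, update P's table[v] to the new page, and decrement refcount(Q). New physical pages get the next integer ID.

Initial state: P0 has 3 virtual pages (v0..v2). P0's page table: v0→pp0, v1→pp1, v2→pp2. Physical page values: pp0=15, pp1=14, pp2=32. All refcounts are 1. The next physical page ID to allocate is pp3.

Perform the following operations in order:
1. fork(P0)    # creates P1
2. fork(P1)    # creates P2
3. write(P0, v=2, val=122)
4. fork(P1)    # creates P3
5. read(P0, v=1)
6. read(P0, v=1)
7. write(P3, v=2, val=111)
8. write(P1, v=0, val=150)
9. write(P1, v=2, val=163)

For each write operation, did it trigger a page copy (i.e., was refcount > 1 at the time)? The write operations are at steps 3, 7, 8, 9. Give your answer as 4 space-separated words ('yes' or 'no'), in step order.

Op 1: fork(P0) -> P1. 3 ppages; refcounts: pp0:2 pp1:2 pp2:2
Op 2: fork(P1) -> P2. 3 ppages; refcounts: pp0:3 pp1:3 pp2:3
Op 3: write(P0, v2, 122). refcount(pp2)=3>1 -> COPY to pp3. 4 ppages; refcounts: pp0:3 pp1:3 pp2:2 pp3:1
Op 4: fork(P1) -> P3. 4 ppages; refcounts: pp0:4 pp1:4 pp2:3 pp3:1
Op 5: read(P0, v1) -> 14. No state change.
Op 6: read(P0, v1) -> 14. No state change.
Op 7: write(P3, v2, 111). refcount(pp2)=3>1 -> COPY to pp4. 5 ppages; refcounts: pp0:4 pp1:4 pp2:2 pp3:1 pp4:1
Op 8: write(P1, v0, 150). refcount(pp0)=4>1 -> COPY to pp5. 6 ppages; refcounts: pp0:3 pp1:4 pp2:2 pp3:1 pp4:1 pp5:1
Op 9: write(P1, v2, 163). refcount(pp2)=2>1 -> COPY to pp6. 7 ppages; refcounts: pp0:3 pp1:4 pp2:1 pp3:1 pp4:1 pp5:1 pp6:1

yes yes yes yes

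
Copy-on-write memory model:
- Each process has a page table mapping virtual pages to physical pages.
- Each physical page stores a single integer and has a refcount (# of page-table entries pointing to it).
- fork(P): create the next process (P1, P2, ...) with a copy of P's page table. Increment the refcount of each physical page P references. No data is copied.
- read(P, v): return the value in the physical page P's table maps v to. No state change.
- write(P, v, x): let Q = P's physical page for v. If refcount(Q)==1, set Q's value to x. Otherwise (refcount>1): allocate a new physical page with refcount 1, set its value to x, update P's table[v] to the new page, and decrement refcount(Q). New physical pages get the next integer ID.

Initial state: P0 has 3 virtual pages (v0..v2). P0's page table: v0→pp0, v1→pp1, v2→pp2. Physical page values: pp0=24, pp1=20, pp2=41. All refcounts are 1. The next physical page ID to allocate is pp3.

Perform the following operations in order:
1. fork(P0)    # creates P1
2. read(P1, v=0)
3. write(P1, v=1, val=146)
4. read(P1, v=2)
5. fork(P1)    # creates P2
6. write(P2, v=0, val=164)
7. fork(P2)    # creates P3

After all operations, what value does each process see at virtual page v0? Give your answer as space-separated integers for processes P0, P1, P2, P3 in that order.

Answer: 24 24 164 164

Derivation:
Op 1: fork(P0) -> P1. 3 ppages; refcounts: pp0:2 pp1:2 pp2:2
Op 2: read(P1, v0) -> 24. No state change.
Op 3: write(P1, v1, 146). refcount(pp1)=2>1 -> COPY to pp3. 4 ppages; refcounts: pp0:2 pp1:1 pp2:2 pp3:1
Op 4: read(P1, v2) -> 41. No state change.
Op 5: fork(P1) -> P2. 4 ppages; refcounts: pp0:3 pp1:1 pp2:3 pp3:2
Op 6: write(P2, v0, 164). refcount(pp0)=3>1 -> COPY to pp4. 5 ppages; refcounts: pp0:2 pp1:1 pp2:3 pp3:2 pp4:1
Op 7: fork(P2) -> P3. 5 ppages; refcounts: pp0:2 pp1:1 pp2:4 pp3:3 pp4:2
P0: v0 -> pp0 = 24
P1: v0 -> pp0 = 24
P2: v0 -> pp4 = 164
P3: v0 -> pp4 = 164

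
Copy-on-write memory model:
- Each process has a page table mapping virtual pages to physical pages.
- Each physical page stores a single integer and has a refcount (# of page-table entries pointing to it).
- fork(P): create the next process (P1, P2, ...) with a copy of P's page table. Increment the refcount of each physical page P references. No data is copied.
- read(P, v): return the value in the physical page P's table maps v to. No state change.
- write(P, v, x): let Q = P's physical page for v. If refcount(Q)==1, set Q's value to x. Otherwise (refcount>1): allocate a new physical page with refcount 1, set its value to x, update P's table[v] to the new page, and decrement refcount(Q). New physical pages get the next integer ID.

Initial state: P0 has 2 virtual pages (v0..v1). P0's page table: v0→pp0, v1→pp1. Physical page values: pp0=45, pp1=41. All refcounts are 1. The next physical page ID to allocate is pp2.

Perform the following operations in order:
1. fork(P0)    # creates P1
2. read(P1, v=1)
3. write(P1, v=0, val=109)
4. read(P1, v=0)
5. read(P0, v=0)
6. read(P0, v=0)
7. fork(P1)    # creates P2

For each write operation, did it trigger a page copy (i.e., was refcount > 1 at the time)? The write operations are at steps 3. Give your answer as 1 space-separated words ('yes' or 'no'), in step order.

Op 1: fork(P0) -> P1. 2 ppages; refcounts: pp0:2 pp1:2
Op 2: read(P1, v1) -> 41. No state change.
Op 3: write(P1, v0, 109). refcount(pp0)=2>1 -> COPY to pp2. 3 ppages; refcounts: pp0:1 pp1:2 pp2:1
Op 4: read(P1, v0) -> 109. No state change.
Op 5: read(P0, v0) -> 45. No state change.
Op 6: read(P0, v0) -> 45. No state change.
Op 7: fork(P1) -> P2. 3 ppages; refcounts: pp0:1 pp1:3 pp2:2

yes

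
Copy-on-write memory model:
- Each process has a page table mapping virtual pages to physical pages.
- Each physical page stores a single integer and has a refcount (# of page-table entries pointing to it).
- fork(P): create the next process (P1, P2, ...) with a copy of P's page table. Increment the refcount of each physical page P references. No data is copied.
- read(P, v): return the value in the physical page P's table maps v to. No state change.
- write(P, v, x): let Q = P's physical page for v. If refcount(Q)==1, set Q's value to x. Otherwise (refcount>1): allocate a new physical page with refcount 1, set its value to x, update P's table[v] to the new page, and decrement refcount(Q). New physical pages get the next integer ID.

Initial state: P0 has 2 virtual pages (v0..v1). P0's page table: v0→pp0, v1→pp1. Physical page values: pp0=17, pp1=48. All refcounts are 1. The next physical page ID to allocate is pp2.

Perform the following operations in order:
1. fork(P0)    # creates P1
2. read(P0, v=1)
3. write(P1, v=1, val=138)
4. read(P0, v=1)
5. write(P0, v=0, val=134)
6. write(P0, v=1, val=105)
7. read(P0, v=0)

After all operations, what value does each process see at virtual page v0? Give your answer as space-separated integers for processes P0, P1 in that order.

Answer: 134 17

Derivation:
Op 1: fork(P0) -> P1. 2 ppages; refcounts: pp0:2 pp1:2
Op 2: read(P0, v1) -> 48. No state change.
Op 3: write(P1, v1, 138). refcount(pp1)=2>1 -> COPY to pp2. 3 ppages; refcounts: pp0:2 pp1:1 pp2:1
Op 4: read(P0, v1) -> 48. No state change.
Op 5: write(P0, v0, 134). refcount(pp0)=2>1 -> COPY to pp3. 4 ppages; refcounts: pp0:1 pp1:1 pp2:1 pp3:1
Op 6: write(P0, v1, 105). refcount(pp1)=1 -> write in place. 4 ppages; refcounts: pp0:1 pp1:1 pp2:1 pp3:1
Op 7: read(P0, v0) -> 134. No state change.
P0: v0 -> pp3 = 134
P1: v0 -> pp0 = 17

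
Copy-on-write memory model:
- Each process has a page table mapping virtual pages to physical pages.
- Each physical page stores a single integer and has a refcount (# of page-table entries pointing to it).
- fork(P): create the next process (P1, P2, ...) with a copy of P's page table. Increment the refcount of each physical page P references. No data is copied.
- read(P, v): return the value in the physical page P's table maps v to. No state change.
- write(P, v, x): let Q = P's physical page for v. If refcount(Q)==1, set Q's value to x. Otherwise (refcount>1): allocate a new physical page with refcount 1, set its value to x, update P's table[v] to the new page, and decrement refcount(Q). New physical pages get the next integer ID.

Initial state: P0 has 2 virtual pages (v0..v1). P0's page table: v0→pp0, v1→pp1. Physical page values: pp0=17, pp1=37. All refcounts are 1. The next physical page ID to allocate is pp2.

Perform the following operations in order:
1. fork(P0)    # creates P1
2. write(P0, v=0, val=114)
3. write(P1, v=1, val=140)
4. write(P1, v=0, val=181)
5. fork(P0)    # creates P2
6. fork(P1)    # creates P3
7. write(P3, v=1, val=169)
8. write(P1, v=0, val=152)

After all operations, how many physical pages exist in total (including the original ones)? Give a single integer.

Answer: 6

Derivation:
Op 1: fork(P0) -> P1. 2 ppages; refcounts: pp0:2 pp1:2
Op 2: write(P0, v0, 114). refcount(pp0)=2>1 -> COPY to pp2. 3 ppages; refcounts: pp0:1 pp1:2 pp2:1
Op 3: write(P1, v1, 140). refcount(pp1)=2>1 -> COPY to pp3. 4 ppages; refcounts: pp0:1 pp1:1 pp2:1 pp3:1
Op 4: write(P1, v0, 181). refcount(pp0)=1 -> write in place. 4 ppages; refcounts: pp0:1 pp1:1 pp2:1 pp3:1
Op 5: fork(P0) -> P2. 4 ppages; refcounts: pp0:1 pp1:2 pp2:2 pp3:1
Op 6: fork(P1) -> P3. 4 ppages; refcounts: pp0:2 pp1:2 pp2:2 pp3:2
Op 7: write(P3, v1, 169). refcount(pp3)=2>1 -> COPY to pp4. 5 ppages; refcounts: pp0:2 pp1:2 pp2:2 pp3:1 pp4:1
Op 8: write(P1, v0, 152). refcount(pp0)=2>1 -> COPY to pp5. 6 ppages; refcounts: pp0:1 pp1:2 pp2:2 pp3:1 pp4:1 pp5:1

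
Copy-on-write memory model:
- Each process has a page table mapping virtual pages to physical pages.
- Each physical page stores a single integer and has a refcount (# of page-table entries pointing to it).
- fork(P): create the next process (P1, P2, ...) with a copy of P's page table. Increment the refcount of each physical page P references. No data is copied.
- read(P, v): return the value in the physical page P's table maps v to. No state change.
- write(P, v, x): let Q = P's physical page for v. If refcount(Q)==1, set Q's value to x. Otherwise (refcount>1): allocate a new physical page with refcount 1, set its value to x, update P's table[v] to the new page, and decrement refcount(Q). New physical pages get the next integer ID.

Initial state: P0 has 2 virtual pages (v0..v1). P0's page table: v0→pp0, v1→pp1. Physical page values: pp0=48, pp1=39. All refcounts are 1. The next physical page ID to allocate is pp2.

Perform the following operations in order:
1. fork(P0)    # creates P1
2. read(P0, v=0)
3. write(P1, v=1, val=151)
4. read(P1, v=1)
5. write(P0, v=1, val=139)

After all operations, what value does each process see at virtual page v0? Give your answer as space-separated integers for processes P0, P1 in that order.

Answer: 48 48

Derivation:
Op 1: fork(P0) -> P1. 2 ppages; refcounts: pp0:2 pp1:2
Op 2: read(P0, v0) -> 48. No state change.
Op 3: write(P1, v1, 151). refcount(pp1)=2>1 -> COPY to pp2. 3 ppages; refcounts: pp0:2 pp1:1 pp2:1
Op 4: read(P1, v1) -> 151. No state change.
Op 5: write(P0, v1, 139). refcount(pp1)=1 -> write in place. 3 ppages; refcounts: pp0:2 pp1:1 pp2:1
P0: v0 -> pp0 = 48
P1: v0 -> pp0 = 48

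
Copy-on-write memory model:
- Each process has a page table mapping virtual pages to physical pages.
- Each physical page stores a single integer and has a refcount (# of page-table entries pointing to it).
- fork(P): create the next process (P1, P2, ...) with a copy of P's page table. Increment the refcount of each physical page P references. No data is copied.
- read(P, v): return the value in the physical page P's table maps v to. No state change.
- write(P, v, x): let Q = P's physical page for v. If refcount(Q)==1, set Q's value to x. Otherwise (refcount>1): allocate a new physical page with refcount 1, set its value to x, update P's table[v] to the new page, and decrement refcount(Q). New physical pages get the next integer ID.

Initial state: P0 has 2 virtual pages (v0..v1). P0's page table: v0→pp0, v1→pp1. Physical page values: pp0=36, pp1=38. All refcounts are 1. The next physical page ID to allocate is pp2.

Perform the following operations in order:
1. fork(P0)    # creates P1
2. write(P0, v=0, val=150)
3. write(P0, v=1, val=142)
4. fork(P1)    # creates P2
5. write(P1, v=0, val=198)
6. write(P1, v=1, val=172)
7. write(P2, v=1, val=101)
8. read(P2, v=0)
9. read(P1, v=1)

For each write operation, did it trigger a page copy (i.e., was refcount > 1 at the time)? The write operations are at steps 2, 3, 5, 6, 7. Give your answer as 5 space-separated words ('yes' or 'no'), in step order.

Op 1: fork(P0) -> P1. 2 ppages; refcounts: pp0:2 pp1:2
Op 2: write(P0, v0, 150). refcount(pp0)=2>1 -> COPY to pp2. 3 ppages; refcounts: pp0:1 pp1:2 pp2:1
Op 3: write(P0, v1, 142). refcount(pp1)=2>1 -> COPY to pp3. 4 ppages; refcounts: pp0:1 pp1:1 pp2:1 pp3:1
Op 4: fork(P1) -> P2. 4 ppages; refcounts: pp0:2 pp1:2 pp2:1 pp3:1
Op 5: write(P1, v0, 198). refcount(pp0)=2>1 -> COPY to pp4. 5 ppages; refcounts: pp0:1 pp1:2 pp2:1 pp3:1 pp4:1
Op 6: write(P1, v1, 172). refcount(pp1)=2>1 -> COPY to pp5. 6 ppages; refcounts: pp0:1 pp1:1 pp2:1 pp3:1 pp4:1 pp5:1
Op 7: write(P2, v1, 101). refcount(pp1)=1 -> write in place. 6 ppages; refcounts: pp0:1 pp1:1 pp2:1 pp3:1 pp4:1 pp5:1
Op 8: read(P2, v0) -> 36. No state change.
Op 9: read(P1, v1) -> 172. No state change.

yes yes yes yes no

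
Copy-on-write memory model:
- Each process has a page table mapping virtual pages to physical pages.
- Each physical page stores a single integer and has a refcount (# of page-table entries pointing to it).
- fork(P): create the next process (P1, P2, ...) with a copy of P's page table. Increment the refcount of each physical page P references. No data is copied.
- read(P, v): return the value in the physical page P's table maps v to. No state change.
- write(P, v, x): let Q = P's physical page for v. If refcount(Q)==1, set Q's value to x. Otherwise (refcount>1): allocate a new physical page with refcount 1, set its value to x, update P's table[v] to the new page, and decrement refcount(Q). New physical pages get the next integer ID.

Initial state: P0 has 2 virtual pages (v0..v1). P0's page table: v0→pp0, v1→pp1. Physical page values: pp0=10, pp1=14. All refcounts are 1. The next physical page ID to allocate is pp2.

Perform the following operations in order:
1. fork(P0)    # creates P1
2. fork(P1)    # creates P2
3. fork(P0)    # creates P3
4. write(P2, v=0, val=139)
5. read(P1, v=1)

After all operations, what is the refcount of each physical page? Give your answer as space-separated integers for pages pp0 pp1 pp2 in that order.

Op 1: fork(P0) -> P1. 2 ppages; refcounts: pp0:2 pp1:2
Op 2: fork(P1) -> P2. 2 ppages; refcounts: pp0:3 pp1:3
Op 3: fork(P0) -> P3. 2 ppages; refcounts: pp0:4 pp1:4
Op 4: write(P2, v0, 139). refcount(pp0)=4>1 -> COPY to pp2. 3 ppages; refcounts: pp0:3 pp1:4 pp2:1
Op 5: read(P1, v1) -> 14. No state change.

Answer: 3 4 1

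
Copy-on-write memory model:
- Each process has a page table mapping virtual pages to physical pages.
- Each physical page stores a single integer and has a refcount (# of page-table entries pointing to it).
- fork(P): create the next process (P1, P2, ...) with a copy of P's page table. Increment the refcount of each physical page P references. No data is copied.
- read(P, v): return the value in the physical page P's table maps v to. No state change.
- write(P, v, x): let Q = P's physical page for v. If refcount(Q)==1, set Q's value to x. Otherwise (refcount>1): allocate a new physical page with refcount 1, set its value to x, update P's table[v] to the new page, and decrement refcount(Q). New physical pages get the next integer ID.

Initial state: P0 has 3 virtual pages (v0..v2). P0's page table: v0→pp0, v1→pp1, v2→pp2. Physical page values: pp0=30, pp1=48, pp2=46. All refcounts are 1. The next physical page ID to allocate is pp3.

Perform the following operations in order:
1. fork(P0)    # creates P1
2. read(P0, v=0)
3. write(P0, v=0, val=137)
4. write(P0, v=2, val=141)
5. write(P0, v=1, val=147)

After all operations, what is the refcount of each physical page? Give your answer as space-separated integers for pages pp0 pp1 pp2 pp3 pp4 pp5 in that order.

Op 1: fork(P0) -> P1. 3 ppages; refcounts: pp0:2 pp1:2 pp2:2
Op 2: read(P0, v0) -> 30. No state change.
Op 3: write(P0, v0, 137). refcount(pp0)=2>1 -> COPY to pp3. 4 ppages; refcounts: pp0:1 pp1:2 pp2:2 pp3:1
Op 4: write(P0, v2, 141). refcount(pp2)=2>1 -> COPY to pp4. 5 ppages; refcounts: pp0:1 pp1:2 pp2:1 pp3:1 pp4:1
Op 5: write(P0, v1, 147). refcount(pp1)=2>1 -> COPY to pp5. 6 ppages; refcounts: pp0:1 pp1:1 pp2:1 pp3:1 pp4:1 pp5:1

Answer: 1 1 1 1 1 1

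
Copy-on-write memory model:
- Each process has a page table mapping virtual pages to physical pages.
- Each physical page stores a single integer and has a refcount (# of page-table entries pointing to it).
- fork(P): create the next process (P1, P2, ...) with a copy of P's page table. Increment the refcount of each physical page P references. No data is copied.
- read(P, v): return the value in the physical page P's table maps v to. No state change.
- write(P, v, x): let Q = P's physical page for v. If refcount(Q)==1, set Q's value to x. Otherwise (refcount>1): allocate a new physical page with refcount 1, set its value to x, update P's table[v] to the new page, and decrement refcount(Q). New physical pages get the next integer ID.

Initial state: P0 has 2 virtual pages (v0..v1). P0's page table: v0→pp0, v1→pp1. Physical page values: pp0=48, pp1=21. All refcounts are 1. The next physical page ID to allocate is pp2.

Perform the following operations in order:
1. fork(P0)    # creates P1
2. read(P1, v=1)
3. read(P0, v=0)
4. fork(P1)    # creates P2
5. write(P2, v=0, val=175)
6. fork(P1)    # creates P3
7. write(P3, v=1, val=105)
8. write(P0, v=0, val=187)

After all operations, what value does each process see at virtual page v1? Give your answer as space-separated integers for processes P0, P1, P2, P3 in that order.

Op 1: fork(P0) -> P1. 2 ppages; refcounts: pp0:2 pp1:2
Op 2: read(P1, v1) -> 21. No state change.
Op 3: read(P0, v0) -> 48. No state change.
Op 4: fork(P1) -> P2. 2 ppages; refcounts: pp0:3 pp1:3
Op 5: write(P2, v0, 175). refcount(pp0)=3>1 -> COPY to pp2. 3 ppages; refcounts: pp0:2 pp1:3 pp2:1
Op 6: fork(P1) -> P3. 3 ppages; refcounts: pp0:3 pp1:4 pp2:1
Op 7: write(P3, v1, 105). refcount(pp1)=4>1 -> COPY to pp3. 4 ppages; refcounts: pp0:3 pp1:3 pp2:1 pp3:1
Op 8: write(P0, v0, 187). refcount(pp0)=3>1 -> COPY to pp4. 5 ppages; refcounts: pp0:2 pp1:3 pp2:1 pp3:1 pp4:1
P0: v1 -> pp1 = 21
P1: v1 -> pp1 = 21
P2: v1 -> pp1 = 21
P3: v1 -> pp3 = 105

Answer: 21 21 21 105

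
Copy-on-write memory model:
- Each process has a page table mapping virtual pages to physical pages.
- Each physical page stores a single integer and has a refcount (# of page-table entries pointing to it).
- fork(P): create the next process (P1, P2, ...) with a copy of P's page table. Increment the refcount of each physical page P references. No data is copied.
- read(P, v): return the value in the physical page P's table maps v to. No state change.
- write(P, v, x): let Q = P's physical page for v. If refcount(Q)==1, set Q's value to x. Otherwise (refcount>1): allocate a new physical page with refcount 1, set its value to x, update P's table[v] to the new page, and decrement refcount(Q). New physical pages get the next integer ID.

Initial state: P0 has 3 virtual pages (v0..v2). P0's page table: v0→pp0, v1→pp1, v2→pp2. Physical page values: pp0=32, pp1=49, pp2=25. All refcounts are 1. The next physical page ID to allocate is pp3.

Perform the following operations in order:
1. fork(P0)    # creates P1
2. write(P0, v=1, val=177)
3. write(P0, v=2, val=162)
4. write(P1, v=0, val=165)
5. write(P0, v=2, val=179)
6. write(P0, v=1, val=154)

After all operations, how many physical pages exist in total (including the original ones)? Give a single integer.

Op 1: fork(P0) -> P1. 3 ppages; refcounts: pp0:2 pp1:2 pp2:2
Op 2: write(P0, v1, 177). refcount(pp1)=2>1 -> COPY to pp3. 4 ppages; refcounts: pp0:2 pp1:1 pp2:2 pp3:1
Op 3: write(P0, v2, 162). refcount(pp2)=2>1 -> COPY to pp4. 5 ppages; refcounts: pp0:2 pp1:1 pp2:1 pp3:1 pp4:1
Op 4: write(P1, v0, 165). refcount(pp0)=2>1 -> COPY to pp5. 6 ppages; refcounts: pp0:1 pp1:1 pp2:1 pp3:1 pp4:1 pp5:1
Op 5: write(P0, v2, 179). refcount(pp4)=1 -> write in place. 6 ppages; refcounts: pp0:1 pp1:1 pp2:1 pp3:1 pp4:1 pp5:1
Op 6: write(P0, v1, 154). refcount(pp3)=1 -> write in place. 6 ppages; refcounts: pp0:1 pp1:1 pp2:1 pp3:1 pp4:1 pp5:1

Answer: 6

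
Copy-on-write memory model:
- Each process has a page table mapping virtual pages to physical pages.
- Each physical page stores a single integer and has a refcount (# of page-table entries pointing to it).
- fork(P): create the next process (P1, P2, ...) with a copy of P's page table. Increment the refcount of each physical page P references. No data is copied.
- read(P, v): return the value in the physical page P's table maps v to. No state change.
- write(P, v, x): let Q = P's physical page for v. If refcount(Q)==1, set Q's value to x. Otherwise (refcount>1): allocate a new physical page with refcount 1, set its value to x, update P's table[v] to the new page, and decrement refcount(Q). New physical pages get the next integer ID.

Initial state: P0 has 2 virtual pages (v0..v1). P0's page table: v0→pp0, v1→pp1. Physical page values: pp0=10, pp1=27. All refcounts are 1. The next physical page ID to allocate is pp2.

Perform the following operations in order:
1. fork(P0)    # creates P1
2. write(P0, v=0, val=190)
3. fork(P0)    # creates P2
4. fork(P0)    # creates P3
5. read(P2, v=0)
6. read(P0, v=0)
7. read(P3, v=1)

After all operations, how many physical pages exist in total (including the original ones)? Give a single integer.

Op 1: fork(P0) -> P1. 2 ppages; refcounts: pp0:2 pp1:2
Op 2: write(P0, v0, 190). refcount(pp0)=2>1 -> COPY to pp2. 3 ppages; refcounts: pp0:1 pp1:2 pp2:1
Op 3: fork(P0) -> P2. 3 ppages; refcounts: pp0:1 pp1:3 pp2:2
Op 4: fork(P0) -> P3. 3 ppages; refcounts: pp0:1 pp1:4 pp2:3
Op 5: read(P2, v0) -> 190. No state change.
Op 6: read(P0, v0) -> 190. No state change.
Op 7: read(P3, v1) -> 27. No state change.

Answer: 3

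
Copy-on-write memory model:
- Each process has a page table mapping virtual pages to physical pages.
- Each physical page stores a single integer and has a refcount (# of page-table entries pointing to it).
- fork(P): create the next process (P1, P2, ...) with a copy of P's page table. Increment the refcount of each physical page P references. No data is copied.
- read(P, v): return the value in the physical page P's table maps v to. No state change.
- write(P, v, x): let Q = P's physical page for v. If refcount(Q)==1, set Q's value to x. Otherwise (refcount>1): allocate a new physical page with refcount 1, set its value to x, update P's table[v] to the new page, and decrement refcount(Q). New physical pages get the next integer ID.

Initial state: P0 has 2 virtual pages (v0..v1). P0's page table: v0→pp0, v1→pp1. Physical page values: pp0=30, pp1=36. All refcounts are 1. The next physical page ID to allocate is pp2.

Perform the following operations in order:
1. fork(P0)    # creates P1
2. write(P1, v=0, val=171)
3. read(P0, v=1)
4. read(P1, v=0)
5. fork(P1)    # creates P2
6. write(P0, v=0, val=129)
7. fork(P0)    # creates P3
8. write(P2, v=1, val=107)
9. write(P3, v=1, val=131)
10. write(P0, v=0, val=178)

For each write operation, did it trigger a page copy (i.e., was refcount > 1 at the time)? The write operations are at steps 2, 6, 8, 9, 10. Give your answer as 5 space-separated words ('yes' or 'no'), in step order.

Op 1: fork(P0) -> P1. 2 ppages; refcounts: pp0:2 pp1:2
Op 2: write(P1, v0, 171). refcount(pp0)=2>1 -> COPY to pp2. 3 ppages; refcounts: pp0:1 pp1:2 pp2:1
Op 3: read(P0, v1) -> 36. No state change.
Op 4: read(P1, v0) -> 171. No state change.
Op 5: fork(P1) -> P2. 3 ppages; refcounts: pp0:1 pp1:3 pp2:2
Op 6: write(P0, v0, 129). refcount(pp0)=1 -> write in place. 3 ppages; refcounts: pp0:1 pp1:3 pp2:2
Op 7: fork(P0) -> P3. 3 ppages; refcounts: pp0:2 pp1:4 pp2:2
Op 8: write(P2, v1, 107). refcount(pp1)=4>1 -> COPY to pp3. 4 ppages; refcounts: pp0:2 pp1:3 pp2:2 pp3:1
Op 9: write(P3, v1, 131). refcount(pp1)=3>1 -> COPY to pp4. 5 ppages; refcounts: pp0:2 pp1:2 pp2:2 pp3:1 pp4:1
Op 10: write(P0, v0, 178). refcount(pp0)=2>1 -> COPY to pp5. 6 ppages; refcounts: pp0:1 pp1:2 pp2:2 pp3:1 pp4:1 pp5:1

yes no yes yes yes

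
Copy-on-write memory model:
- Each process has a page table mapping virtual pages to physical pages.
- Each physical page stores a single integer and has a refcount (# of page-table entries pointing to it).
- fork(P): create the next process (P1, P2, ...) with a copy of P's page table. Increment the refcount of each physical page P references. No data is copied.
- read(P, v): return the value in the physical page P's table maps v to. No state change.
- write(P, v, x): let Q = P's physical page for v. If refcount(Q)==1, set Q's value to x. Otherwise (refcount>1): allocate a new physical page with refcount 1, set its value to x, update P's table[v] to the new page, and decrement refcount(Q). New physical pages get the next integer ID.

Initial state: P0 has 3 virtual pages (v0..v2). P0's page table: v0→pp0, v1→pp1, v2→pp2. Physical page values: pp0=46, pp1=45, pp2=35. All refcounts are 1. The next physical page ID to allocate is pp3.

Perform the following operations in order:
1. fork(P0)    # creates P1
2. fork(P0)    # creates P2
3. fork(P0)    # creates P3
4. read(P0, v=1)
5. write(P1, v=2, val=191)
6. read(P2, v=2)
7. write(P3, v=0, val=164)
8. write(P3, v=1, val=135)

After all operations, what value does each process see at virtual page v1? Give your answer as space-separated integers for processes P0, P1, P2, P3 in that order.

Op 1: fork(P0) -> P1. 3 ppages; refcounts: pp0:2 pp1:2 pp2:2
Op 2: fork(P0) -> P2. 3 ppages; refcounts: pp0:3 pp1:3 pp2:3
Op 3: fork(P0) -> P3. 3 ppages; refcounts: pp0:4 pp1:4 pp2:4
Op 4: read(P0, v1) -> 45. No state change.
Op 5: write(P1, v2, 191). refcount(pp2)=4>1 -> COPY to pp3. 4 ppages; refcounts: pp0:4 pp1:4 pp2:3 pp3:1
Op 6: read(P2, v2) -> 35. No state change.
Op 7: write(P3, v0, 164). refcount(pp0)=4>1 -> COPY to pp4. 5 ppages; refcounts: pp0:3 pp1:4 pp2:3 pp3:1 pp4:1
Op 8: write(P3, v1, 135). refcount(pp1)=4>1 -> COPY to pp5. 6 ppages; refcounts: pp0:3 pp1:3 pp2:3 pp3:1 pp4:1 pp5:1
P0: v1 -> pp1 = 45
P1: v1 -> pp1 = 45
P2: v1 -> pp1 = 45
P3: v1 -> pp5 = 135

Answer: 45 45 45 135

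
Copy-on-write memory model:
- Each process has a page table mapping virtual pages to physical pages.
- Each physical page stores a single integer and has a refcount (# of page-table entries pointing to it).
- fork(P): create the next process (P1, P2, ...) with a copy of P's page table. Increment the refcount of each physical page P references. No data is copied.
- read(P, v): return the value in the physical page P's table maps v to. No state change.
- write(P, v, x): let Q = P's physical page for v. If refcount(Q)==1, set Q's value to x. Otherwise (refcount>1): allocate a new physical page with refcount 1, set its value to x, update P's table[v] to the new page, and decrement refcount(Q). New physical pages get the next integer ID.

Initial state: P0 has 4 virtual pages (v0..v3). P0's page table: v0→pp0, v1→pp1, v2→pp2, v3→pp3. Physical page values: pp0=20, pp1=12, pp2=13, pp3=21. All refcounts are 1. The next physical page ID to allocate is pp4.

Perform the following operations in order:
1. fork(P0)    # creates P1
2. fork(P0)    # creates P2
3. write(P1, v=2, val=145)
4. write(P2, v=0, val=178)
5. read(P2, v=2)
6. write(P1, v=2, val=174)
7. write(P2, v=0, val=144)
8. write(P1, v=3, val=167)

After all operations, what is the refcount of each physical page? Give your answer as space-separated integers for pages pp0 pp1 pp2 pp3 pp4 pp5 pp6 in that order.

Answer: 2 3 2 2 1 1 1

Derivation:
Op 1: fork(P0) -> P1. 4 ppages; refcounts: pp0:2 pp1:2 pp2:2 pp3:2
Op 2: fork(P0) -> P2. 4 ppages; refcounts: pp0:3 pp1:3 pp2:3 pp3:3
Op 3: write(P1, v2, 145). refcount(pp2)=3>1 -> COPY to pp4. 5 ppages; refcounts: pp0:3 pp1:3 pp2:2 pp3:3 pp4:1
Op 4: write(P2, v0, 178). refcount(pp0)=3>1 -> COPY to pp5. 6 ppages; refcounts: pp0:2 pp1:3 pp2:2 pp3:3 pp4:1 pp5:1
Op 5: read(P2, v2) -> 13. No state change.
Op 6: write(P1, v2, 174). refcount(pp4)=1 -> write in place. 6 ppages; refcounts: pp0:2 pp1:3 pp2:2 pp3:3 pp4:1 pp5:1
Op 7: write(P2, v0, 144). refcount(pp5)=1 -> write in place. 6 ppages; refcounts: pp0:2 pp1:3 pp2:2 pp3:3 pp4:1 pp5:1
Op 8: write(P1, v3, 167). refcount(pp3)=3>1 -> COPY to pp6. 7 ppages; refcounts: pp0:2 pp1:3 pp2:2 pp3:2 pp4:1 pp5:1 pp6:1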